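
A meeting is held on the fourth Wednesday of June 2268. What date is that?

June 1, 2268 is a Monday.
The first Wednesday is therefore June 3 (2 days later).
The fourth Wednesday is 3 + 3×7 = June 24.

June 24, 2268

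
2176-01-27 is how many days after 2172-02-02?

1455

Feb 2, 2172 → Feb 2, 2173: 366 days (Feb 29, 2172 is in that span).
Feb 2, 2173 → Feb 2, 2174: 365 days.
Feb 2, 2174 → Feb 2, 2175: 365 days.
Feb 2, 2175 → Mar 2, 2175: 28 days (February has 28).
Mar 2, 2175 → Apr 2, 2175: 31 days (March has 31).
Apr 2, 2175 → May 2, 2175: 30 days (April has 30).
May 2, 2175 → Jun 2, 2175: 31 days (May has 31).
Jun 2, 2175 → Jul 2, 2175: 30 days (June has 30).
Jul 2, 2175 → Aug 2, 2175: 31 days (July has 31).
Aug 2, 2175 → Sep 2, 2175: 31 days (August has 31).
Sep 2, 2175 → Oct 2, 2175: 30 days (September has 30).
Oct 2, 2175 → Nov 2, 2175: 31 days (October has 31).
Nov 2, 2175 → Dec 2, 2175: 30 days (November has 30).
Dec 2, 2175 → Jan 2, 2176: 31 days (December has 31).
Jan 2, 2176 → Jan 27, 2176: 25 days.
Total: 1455 days.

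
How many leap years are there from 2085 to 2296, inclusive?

Multiples of 4 in [2085,2296]: 53.
Of those, multiples of 100: 2 (not leap unless ÷400).
Multiples of 400: 0.
Leap years = 53 − 2 + 0 = 51.

51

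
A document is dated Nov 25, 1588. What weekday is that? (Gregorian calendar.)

Doomsday rule: the anchor day for the 1500s is Wednesday. For year 88: 88÷12 = 7 r 4, and 4÷4 = 1, so 7+4+1 = 12.
Wednesday + 12 ≡ Monday — that's 1588's doomsday.
In November the doomsday date is Nov 7.
Nov 25 is 18 days after Nov 7; 18 mod 7 = 4, so Monday + 4 = Friday.

Friday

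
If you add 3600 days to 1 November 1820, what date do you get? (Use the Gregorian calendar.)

+365 (one year) → Nov 1, 1821 (3235 left).
+365 (one year) → Nov 1, 1822 (2870 left).
+365 (one year) → Nov 1, 1823 (2505 left).
+366 (one year; includes Feb 29, 1824) → Nov 1, 1824 (2139 left).
+365 (one year) → Nov 1, 1825 (1774 left).
+365 (one year) → Nov 1, 1826 (1409 left).
+365 (one year) → Nov 1, 1827 (1044 left).
+366 (one year; includes Feb 29, 1828) → Nov 1, 1828 (678 left).
+365 (one year) → Nov 1, 1829 (313 left).
Nov has 30 days: +30 → Dec 1, 1829 (283 left).
Dec has 31 days: +31 → Jan 1, 1830 (252 left).
Jan has 31 days: +31 → Feb 1, 1830 (221 left).
Feb has 28 days: +28 → Mar 1, 1830 (193 left).
Mar has 31 days: +31 → Apr 1, 1830 (162 left).
Apr has 30 days: +30 → May 1, 1830 (132 left).
May has 31 days: +31 → Jun 1, 1830 (101 left).
Jun has 30 days: +30 → Jul 1, 1830 (71 left).
Jul has 31 days: +31 → Aug 1, 1830 (40 left).
Aug has 31 days: +31 → Sep 1, 1830 (9 left).
+9 → Sep 10, 1830.

September 10, 1830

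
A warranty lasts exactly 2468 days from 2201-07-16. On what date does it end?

+365 (one year) → Jul 16, 2202 (2103 left).
+365 (one year) → Jul 16, 2203 (1738 left).
+366 (one year; includes Feb 29, 2204) → Jul 16, 2204 (1372 left).
+365 (one year) → Jul 16, 2205 (1007 left).
+365 (one year) → Jul 16, 2206 (642 left).
+365 (one year) → Jul 16, 2207 (277 left).
Jul has 31 days: +16 → Aug 1, 2207 (261 left).
Aug has 31 days: +31 → Sep 1, 2207 (230 left).
Sep has 30 days: +30 → Oct 1, 2207 (200 left).
Oct has 31 days: +31 → Nov 1, 2207 (169 left).
Nov has 30 days: +30 → Dec 1, 2207 (139 left).
Dec has 31 days: +31 → Jan 1, 2208 (108 left).
Jan has 31 days: +31 → Feb 1, 2208 (77 left).
Feb has 29 days: +29 → Mar 1, 2208 (48 left).
Mar has 31 days: +31 → Apr 1, 2208 (17 left).
+17 → Apr 18, 2208.

April 18, 2208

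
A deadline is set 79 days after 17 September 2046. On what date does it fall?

December 5, 2046

Sep has 30 days: +14 → Oct 1, 2046 (65 left).
Oct has 31 days: +31 → Nov 1, 2046 (34 left).
Nov has 30 days: +30 → Dec 1, 2046 (4 left).
+4 → Dec 5, 2046.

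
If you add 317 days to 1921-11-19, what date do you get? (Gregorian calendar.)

October 2, 1922

Nov has 30 days: +12 → Dec 1, 1921 (305 left).
Dec has 31 days: +31 → Jan 1, 1922 (274 left).
Jan has 31 days: +31 → Feb 1, 1922 (243 left).
Feb has 28 days: +28 → Mar 1, 1922 (215 left).
Mar has 31 days: +31 → Apr 1, 1922 (184 left).
Apr has 30 days: +30 → May 1, 1922 (154 left).
May has 31 days: +31 → Jun 1, 1922 (123 left).
Jun has 30 days: +30 → Jul 1, 1922 (93 left).
Jul has 31 days: +31 → Aug 1, 1922 (62 left).
Aug has 31 days: +31 → Sep 1, 1922 (31 left).
Sep has 30 days: +30 → Oct 1, 1922 (1 left).
+1 → Oct 2, 1922.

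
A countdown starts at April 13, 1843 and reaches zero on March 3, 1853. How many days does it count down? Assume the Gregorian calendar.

3612

Apr 13, 1843 → Apr 13, 1844: 366 days (Feb 29, 1844 is in that span).
Apr 13, 1844 → Apr 13, 1845: 365 days.
Apr 13, 1845 → Apr 13, 1846: 365 days.
Apr 13, 1846 → Apr 13, 1847: 365 days.
Apr 13, 1847 → Apr 13, 1848: 366 days (Feb 29, 1848 is in that span).
Apr 13, 1848 → Apr 13, 1849: 365 days.
Apr 13, 1849 → Apr 13, 1850: 365 days.
Apr 13, 1850 → Apr 13, 1851: 365 days.
Apr 13, 1851 → Apr 13, 1852: 366 days (Feb 29, 1852 is in that span).
Apr 13, 1852 → May 13, 1852: 30 days (April has 30).
May 13, 1852 → Jun 13, 1852: 31 days (May has 31).
Jun 13, 1852 → Jul 13, 1852: 30 days (June has 30).
Jul 13, 1852 → Aug 13, 1852: 31 days (July has 31).
Aug 13, 1852 → Sep 13, 1852: 31 days (August has 31).
Sep 13, 1852 → Oct 13, 1852: 30 days (September has 30).
Oct 13, 1852 → Nov 13, 1852: 31 days (October has 31).
Nov 13, 1852 → Dec 13, 1852: 30 days (November has 30).
Dec 13, 1852 → Jan 13, 1853: 31 days (December has 31).
Jan 13, 1853 → Feb 13, 1853: 31 days (January has 31).
Feb 13, 1853 → Mar 3, 1853: 18 days.
Total: 3612 days.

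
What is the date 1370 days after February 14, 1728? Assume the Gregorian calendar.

November 15, 1731

+366 (one year; includes Feb 29, 1728) → Feb 14, 1729 (1004 left).
+365 (one year) → Feb 14, 1730 (639 left).
+365 (one year) → Feb 14, 1731 (274 left).
Feb has 28 days: +15 → Mar 1, 1731 (259 left).
Mar has 31 days: +31 → Apr 1, 1731 (228 left).
Apr has 30 days: +30 → May 1, 1731 (198 left).
May has 31 days: +31 → Jun 1, 1731 (167 left).
Jun has 30 days: +30 → Jul 1, 1731 (137 left).
Jul has 31 days: +31 → Aug 1, 1731 (106 left).
Aug has 31 days: +31 → Sep 1, 1731 (75 left).
Sep has 30 days: +30 → Oct 1, 1731 (45 left).
Oct has 31 days: +31 → Nov 1, 1731 (14 left).
+14 → Nov 15, 1731.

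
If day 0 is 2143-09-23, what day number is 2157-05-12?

Sep 23, 2143 → Sep 23, 2144: 366 days (Feb 29, 2144 is in that span).
Sep 23, 2144 → Sep 23, 2145: 365 days.
Sep 23, 2145 → Sep 23, 2146: 365 days.
Sep 23, 2146 → Sep 23, 2147: 365 days.
Sep 23, 2147 → Sep 23, 2148: 366 days (Feb 29, 2148 is in that span).
Sep 23, 2148 → Sep 23, 2149: 365 days.
Sep 23, 2149 → Sep 23, 2150: 365 days.
Sep 23, 2150 → Sep 23, 2151: 365 days.
Sep 23, 2151 → Sep 23, 2152: 366 days (Feb 29, 2152 is in that span).
Sep 23, 2152 → Sep 23, 2153: 365 days.
Sep 23, 2153 → Sep 23, 2154: 365 days.
Sep 23, 2154 → Sep 23, 2155: 365 days.
Sep 23, 2155 → Sep 23, 2156: 366 days (Feb 29, 2156 is in that span).
Sep 23, 2156 → Oct 23, 2156: 30 days (September has 30).
Oct 23, 2156 → Nov 23, 2156: 31 days (October has 31).
Nov 23, 2156 → Dec 23, 2156: 30 days (November has 30).
Dec 23, 2156 → Jan 23, 2157: 31 days (December has 31).
Jan 23, 2157 → Feb 23, 2157: 31 days (January has 31).
Feb 23, 2157 → Mar 23, 2157: 28 days (February has 28).
Mar 23, 2157 → Apr 23, 2157: 31 days (March has 31).
Apr 23, 2157 → May 12, 2157: 19 days.
Total: 4980 days.

4980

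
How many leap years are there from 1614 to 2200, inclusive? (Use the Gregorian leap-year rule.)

Multiples of 4 in [1614,2200]: 147.
Of those, multiples of 100: 6 (not leap unless ÷400).
Multiples of 400: 1.
Leap years = 147 − 6 + 1 = 142.

142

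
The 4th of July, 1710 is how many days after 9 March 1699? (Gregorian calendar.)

Mar 9, 1699 → Mar 9, 1700: 365 days.
Mar 9, 1700 → Mar 9, 1701: 365 days.
Mar 9, 1701 → Mar 9, 1702: 365 days.
Mar 9, 1702 → Mar 9, 1703: 365 days.
Mar 9, 1703 → Mar 9, 1704: 366 days (Feb 29, 1704 is in that span).
Mar 9, 1704 → Mar 9, 1705: 365 days.
Mar 9, 1705 → Mar 9, 1706: 365 days.
Mar 9, 1706 → Mar 9, 1707: 365 days.
Mar 9, 1707 → Mar 9, 1708: 366 days (Feb 29, 1708 is in that span).
Mar 9, 1708 → Mar 9, 1709: 365 days.
Mar 9, 1709 → Mar 9, 1710: 365 days.
Mar 9, 1710 → Apr 9, 1710: 31 days (March has 31).
Apr 9, 1710 → May 9, 1710: 30 days (April has 30).
May 9, 1710 → Jun 9, 1710: 31 days (May has 31).
Jun 9, 1710 → Jul 4, 1710: 25 days.
Total: 4134 days.

4134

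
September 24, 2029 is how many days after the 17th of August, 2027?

769

Aug 17, 2027 → Aug 17, 2028: 366 days (Feb 29, 2028 is in that span).
Aug 17, 2028 → Aug 17, 2029: 365 days.
Aug 17, 2029 → Sep 17, 2029: 31 days (August has 31).
Sep 17, 2029 → Sep 24, 2029: 7 days.
Total: 769 days.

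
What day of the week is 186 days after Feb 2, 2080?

Tuesday

Feb 2, 2080 is a Friday.
186 mod 7 = 4, so 186 days after a Friday is Friday + 4 = Tuesday.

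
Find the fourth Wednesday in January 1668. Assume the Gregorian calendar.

January 1, 1668 is a Sunday.
The first Wednesday is therefore January 4 (3 days later).
The fourth Wednesday is 4 + 3×7 = January 25.

January 25, 1668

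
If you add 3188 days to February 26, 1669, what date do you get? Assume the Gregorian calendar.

+365 (one year) → Feb 26, 1670 (2823 left).
+365 (one year) → Feb 26, 1671 (2458 left).
+365 (one year) → Feb 26, 1672 (2093 left).
+366 (one year; includes Feb 29, 1672) → Feb 26, 1673 (1727 left).
+365 (one year) → Feb 26, 1674 (1362 left).
+365 (one year) → Feb 26, 1675 (997 left).
+365 (one year) → Feb 26, 1676 (632 left).
+366 (one year; includes Feb 29, 1676) → Feb 26, 1677 (266 left).
Feb has 28 days: +3 → Mar 1, 1677 (263 left).
Mar has 31 days: +31 → Apr 1, 1677 (232 left).
Apr has 30 days: +30 → May 1, 1677 (202 left).
May has 31 days: +31 → Jun 1, 1677 (171 left).
Jun has 30 days: +30 → Jul 1, 1677 (141 left).
Jul has 31 days: +31 → Aug 1, 1677 (110 left).
Aug has 31 days: +31 → Sep 1, 1677 (79 left).
Sep has 30 days: +30 → Oct 1, 1677 (49 left).
Oct has 31 days: +31 → Nov 1, 1677 (18 left).
+18 → Nov 19, 1677.

November 19, 1677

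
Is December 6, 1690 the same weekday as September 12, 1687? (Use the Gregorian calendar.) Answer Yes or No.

No

From Sep 12, 1687 to Dec 6, 1690 is 1181 days.
1181 mod 7 = 5, so they are different weekdays.
(Sep 12, 1687 is a Friday; Dec 6, 1690 is a Wednesday.)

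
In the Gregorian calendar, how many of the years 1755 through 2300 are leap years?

132

Multiples of 4 in [1755,2300]: 137.
Of those, multiples of 100: 6 (not leap unless ÷400).
Multiples of 400: 1.
Leap years = 137 − 6 + 1 = 132.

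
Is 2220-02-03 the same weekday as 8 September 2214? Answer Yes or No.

Yes

From Sep 8, 2214 to Feb 3, 2220 is 1974 days.
1974 mod 7 = 0, so they are the same weekday.
(Sep 8, 2214 is a Thursday; Feb 3, 2220 is a Thursday.)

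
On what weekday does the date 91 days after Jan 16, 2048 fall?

First find the weekday of Jan 16, 2048. Doomsday rule: the anchor day for the 2000s is Tuesday. For year 48: 48÷12 = 4 r 0, and 0÷4 = 0, so 4+0+0 = 4.
Tuesday + 4 ≡ Saturday — that's 2048's doomsday.
In January the doomsday date is Jan 4 (2048 is a leap year (divisible by 4)).
Jan 16 is 12 days after Jan 4; 12 mod 7 = 5, so Saturday + 5 = Thursday.
91 mod 7 = 0, so 91 days after a Thursday is Thursday + 0 = Thursday.

Thursday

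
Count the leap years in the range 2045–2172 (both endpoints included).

31

Multiples of 4 in [2045,2172]: 32.
Of those, multiples of 100: 1 (not leap unless ÷400).
Multiples of 400: 0.
Leap years = 32 − 1 + 0 = 31.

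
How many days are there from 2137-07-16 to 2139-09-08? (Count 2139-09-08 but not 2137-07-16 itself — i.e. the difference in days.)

Jul 16, 2137 → Jul 16, 2138: 365 days.
Jul 16, 2138 → Jul 16, 2139: 365 days.
Jul 16, 2139 → Aug 16, 2139: 31 days (July has 31).
Aug 16, 2139 → Sep 8, 2139: 23 days.
Total: 784 days.

784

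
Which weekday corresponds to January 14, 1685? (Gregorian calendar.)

Doomsday rule: the anchor day for the 1600s is Tuesday. For year 85: 85÷12 = 7 r 1, and 1÷4 = 0, so 7+1+0 = 8.
Tuesday + 8 ≡ Wednesday — that's 1685's doomsday.
In January the doomsday date is Jan 3 (1685 is not a leap year).
Jan 14 is 11 days after Jan 3; 11 mod 7 = 4, so Wednesday + 4 = Sunday.

Sunday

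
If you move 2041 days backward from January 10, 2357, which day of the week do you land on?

Sunday

First find the weekday of Jan 10, 2357. Doomsday rule: the anchor day for the 2300s is Wednesday. For year 57: 57÷12 = 4 r 9, and 9÷4 = 2, so 4+9+2 = 15.
Wednesday + 15 ≡ Thursday — that's 2357's doomsday.
In January the doomsday date is Jan 3 (2357 is not a leap year).
Jan 10 is 7 days after Jan 3; 7 mod 7 = 0, so Thursday + 0 = Thursday.
2041 mod 7 = 4, so 2041 days before a Thursday is Thursday − 4 = Sunday.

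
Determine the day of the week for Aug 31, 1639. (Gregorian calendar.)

Doomsday rule: the anchor day for the 1600s is Tuesday. For year 39: 39÷12 = 3 r 3, and 3÷4 = 0, so 3+3+0 = 6.
Tuesday + 6 ≡ Monday — that's 1639's doomsday.
In August the doomsday date is Aug 8.
Aug 31 is 23 days after Aug 8; 23 mod 7 = 2, so Monday + 2 = Wednesday.

Wednesday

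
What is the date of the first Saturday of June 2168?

June 1, 2168 is a Wednesday.
The first Saturday is therefore June 4 (3 days later).

June 4, 2168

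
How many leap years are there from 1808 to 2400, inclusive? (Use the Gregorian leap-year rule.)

Multiples of 4 in [1808,2400]: 149.
Of those, multiples of 100: 6 (not leap unless ÷400).
Multiples of 400: 2.
Leap years = 149 − 6 + 2 = 145.

145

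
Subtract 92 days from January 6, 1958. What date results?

−6 → Dec 31, 1957 (end of Dec, 31 days; 86 left).
−31 → Nov 30, 1957 (end of Nov, 30 days; 55 left).
−30 → Oct 31, 1957 (end of Oct, 31 days; 25 left).
−25 → Oct 6, 1957.

October 6, 1957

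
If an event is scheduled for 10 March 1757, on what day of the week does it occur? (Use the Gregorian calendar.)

Doomsday rule: the anchor day for the 1700s is Sunday. For year 57: 57÷12 = 4 r 9, and 9÷4 = 2, so 4+9+2 = 15.
Sunday + 15 ≡ Monday — that's 1757's doomsday.
In March the doomsday date is Mar 14.
Mar 10 is 4 days before Mar 14; 4 mod 7 = 4, so Monday − 4 = Thursday.

Thursday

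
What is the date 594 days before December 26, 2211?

−365 (one year) → Dec 26, 2210 (229 left).
−26 → Nov 30, 2210 (end of Nov, 30 days; 203 left).
−30 → Oct 31, 2210 (end of Oct, 31 days; 173 left).
−31 → Sep 30, 2210 (end of Sep, 30 days; 142 left).
−30 → Aug 31, 2210 (end of Aug, 31 days; 112 left).
−31 → Jul 31, 2210 (end of Jul, 31 days; 81 left).
−31 → Jun 30, 2210 (end of Jun, 30 days; 50 left).
−30 → May 31, 2210 (end of May, 31 days; 20 left).
−20 → May 11, 2210.

May 11, 2210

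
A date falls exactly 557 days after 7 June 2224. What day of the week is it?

First find the weekday of Jun 7, 2224. Doomsday rule: the anchor day for the 2200s is Friday. For year 24: 24÷12 = 2 r 0, and 0÷4 = 0, so 2+0+0 = 2.
Friday + 2 ≡ Sunday — that's 2224's doomsday.
In June the doomsday date is Jun 6.
Jun 7 is 1 day after Jun 6; 1 mod 7 = 1, so Sunday + 1 = Monday.
557 mod 7 = 4, so 557 days after a Monday is Monday + 4 = Friday.

Friday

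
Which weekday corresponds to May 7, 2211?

Tuesday

Doomsday rule: the anchor day for the 2200s is Friday. For year 11: 11÷12 = 0 r 11, and 11÷4 = 2, so 0+11+2 = 13.
Friday + 13 ≡ Thursday — that's 2211's doomsday.
In May the doomsday date is May 9.
May 7 is 2 days before May 9; 2 mod 7 = 2, so Thursday − 2 = Tuesday.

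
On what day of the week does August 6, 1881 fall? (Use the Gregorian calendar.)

Doomsday rule: the anchor day for the 1800s is Friday. For year 81: 81÷12 = 6 r 9, and 9÷4 = 2, so 6+9+2 = 17.
Friday + 17 ≡ Monday — that's 1881's doomsday.
In August the doomsday date is Aug 8.
Aug 6 is 2 days before Aug 8; 2 mod 7 = 2, so Monday − 2 = Saturday.

Saturday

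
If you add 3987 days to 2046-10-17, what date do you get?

+365 (one year) → Oct 17, 2047 (3622 left).
+366 (one year; includes Feb 29, 2048) → Oct 17, 2048 (3256 left).
+365 (one year) → Oct 17, 2049 (2891 left).
+365 (one year) → Oct 17, 2050 (2526 left).
+365 (one year) → Oct 17, 2051 (2161 left).
+366 (one year; includes Feb 29, 2052) → Oct 17, 2052 (1795 left).
+365 (one year) → Oct 17, 2053 (1430 left).
+365 (one year) → Oct 17, 2054 (1065 left).
+365 (one year) → Oct 17, 2055 (700 left).
+366 (one year; includes Feb 29, 2056) → Oct 17, 2056 (334 left).
Oct has 31 days: +15 → Nov 1, 2056 (319 left).
Nov has 30 days: +30 → Dec 1, 2056 (289 left).
Dec has 31 days: +31 → Jan 1, 2057 (258 left).
Jan has 31 days: +31 → Feb 1, 2057 (227 left).
Feb has 28 days: +28 → Mar 1, 2057 (199 left).
Mar has 31 days: +31 → Apr 1, 2057 (168 left).
Apr has 30 days: +30 → May 1, 2057 (138 left).
May has 31 days: +31 → Jun 1, 2057 (107 left).
Jun has 30 days: +30 → Jul 1, 2057 (77 left).
Jul has 31 days: +31 → Aug 1, 2057 (46 left).
Aug has 31 days: +31 → Sep 1, 2057 (15 left).
+15 → Sep 16, 2057.

September 16, 2057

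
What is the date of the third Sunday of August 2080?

August 18, 2080

August 1, 2080 is a Thursday.
The first Sunday is therefore August 4 (3 days later).
The third Sunday is 4 + 2×7 = August 18.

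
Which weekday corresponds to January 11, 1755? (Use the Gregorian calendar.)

Doomsday rule: the anchor day for the 1700s is Sunday. For year 55: 55÷12 = 4 r 7, and 7÷4 = 1, so 4+7+1 = 12.
Sunday + 12 ≡ Friday — that's 1755's doomsday.
In January the doomsday date is Jan 3 (1755 is not a leap year).
Jan 11 is 8 days after Jan 3; 8 mod 7 = 1, so Friday + 1 = Saturday.

Saturday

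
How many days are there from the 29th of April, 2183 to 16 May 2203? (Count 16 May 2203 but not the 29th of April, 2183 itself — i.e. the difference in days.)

7321

Apr 29, 2183 → Apr 29, 2184: 366 days (Feb 29, 2184 is in that span).
Apr 29, 2184 → Apr 29, 2185: 365 days.
Apr 29, 2185 → Apr 29, 2186: 365 days.
Apr 29, 2186 → Apr 29, 2187: 365 days.
Apr 29, 2187 → Apr 29, 2188: 366 days (Feb 29, 2188 is in that span).
Apr 29, 2188 → Apr 29, 2189: 365 days.
Apr 29, 2189 → Apr 29, 2190: 365 days.
Apr 29, 2190 → Apr 29, 2191: 365 days.
Apr 29, 2191 → Apr 29, 2192: 366 days (Feb 29, 2192 is in that span).
Apr 29, 2192 → Apr 29, 2193: 365 days.
Apr 29, 2193 → Apr 29, 2194: 365 days.
Apr 29, 2194 → Apr 29, 2195: 365 days.
Apr 29, 2195 → Apr 29, 2196: 366 days (Feb 29, 2196 is in that span).
Apr 29, 2196 → Apr 29, 2197: 365 days.
Apr 29, 2197 → Apr 29, 2198: 365 days.
Apr 29, 2198 → Apr 29, 2199: 365 days.
Apr 29, 2199 → Apr 29, 2200: 365 days.
Apr 29, 2200 → Apr 29, 2201: 365 days.
Apr 29, 2201 → Apr 29, 2202: 365 days.
Apr 29, 2202 → May 29, 2202: 30 days (April has 30).
May 29, 2202 → Jun 29, 2202: 31 days (May has 31).
Jun 29, 2202 → Jul 29, 2202: 30 days (June has 30).
Jul 29, 2202 → Aug 29, 2202: 31 days (July has 31).
Aug 29, 2202 → Sep 29, 2202: 31 days (August has 31).
Sep 29, 2202 → Oct 29, 2202: 30 days (September has 30).
Oct 29, 2202 → Nov 29, 2202: 31 days (October has 31).
Nov 29, 2202 → Dec 29, 2202: 30 days (November has 30).
Dec 29, 2202 → Jan 29, 2203: 31 days (December has 31).
Jan 29, 2203 → Feb 28, 2203: 30 days (January has 31).
Feb 28, 2203 → Mar 28, 2203: 28 days (February has 28).
Mar 28, 2203 → Apr 28, 2203: 31 days (March has 31).
Apr 28, 2203 → May 16, 2203: 18 days.
Total: 7321 days.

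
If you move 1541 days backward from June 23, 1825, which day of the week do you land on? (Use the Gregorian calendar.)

Wednesday

First find the weekday of Jun 23, 1825. Doomsday rule: the anchor day for the 1800s is Friday. For year 25: 25÷12 = 2 r 1, and 1÷4 = 0, so 2+1+0 = 3.
Friday + 3 ≡ Monday — that's 1825's doomsday.
In June the doomsday date is Jun 6.
Jun 23 is 17 days after Jun 6; 17 mod 7 = 3, so Monday + 3 = Thursday.
1541 mod 7 = 1, so 1541 days before a Thursday is Thursday − 1 = Wednesday.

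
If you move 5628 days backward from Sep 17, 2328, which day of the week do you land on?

Monday

First find the weekday of Sep 17, 2328. Doomsday rule: the anchor day for the 2300s is Wednesday. For year 28: 28÷12 = 2 r 4, and 4÷4 = 1, so 2+4+1 = 7.
Wednesday + 7 ≡ Wednesday — that's 2328's doomsday.
In September the doomsday date is Sep 5.
Sep 17 is 12 days after Sep 5; 12 mod 7 = 5, so Wednesday + 5 = Monday.
5628 mod 7 = 0, so 5628 days before a Monday is Monday − 0 = Monday.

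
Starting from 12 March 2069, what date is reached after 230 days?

Mar has 31 days: +20 → Apr 1, 2069 (210 left).
Apr has 30 days: +30 → May 1, 2069 (180 left).
May has 31 days: +31 → Jun 1, 2069 (149 left).
Jun has 30 days: +30 → Jul 1, 2069 (119 left).
Jul has 31 days: +31 → Aug 1, 2069 (88 left).
Aug has 31 days: +31 → Sep 1, 2069 (57 left).
Sep has 30 days: +30 → Oct 1, 2069 (27 left).
+27 → Oct 28, 2069.

October 28, 2069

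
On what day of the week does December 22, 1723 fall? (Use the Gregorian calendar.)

Doomsday rule: the anchor day for the 1700s is Sunday. For year 23: 23÷12 = 1 r 11, and 11÷4 = 2, so 1+11+2 = 14.
Sunday + 14 ≡ Sunday — that's 1723's doomsday.
In December the doomsday date is Dec 12.
Dec 22 is 10 days after Dec 12; 10 mod 7 = 3, so Sunday + 3 = Wednesday.

Wednesday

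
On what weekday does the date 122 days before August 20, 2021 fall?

Tuesday

Aug 20, 2021 is a Friday.
122 mod 7 = 3, so 122 days before a Friday is Friday − 3 = Tuesday.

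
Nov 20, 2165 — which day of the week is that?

Doomsday rule: the anchor day for the 2100s is Sunday. For year 65: 65÷12 = 5 r 5, and 5÷4 = 1, so 5+5+1 = 11.
Sunday + 11 ≡ Thursday — that's 2165's doomsday.
In November the doomsday date is Nov 7.
Nov 20 is 13 days after Nov 7; 13 mod 7 = 6, so Thursday + 6 = Wednesday.

Wednesday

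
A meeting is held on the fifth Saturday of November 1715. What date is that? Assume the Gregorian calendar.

November 1, 1715 is a Friday.
The first Saturday is therefore November 2 (1 days later).
The fifth Saturday is 2 + 4×7 = November 30.

November 30, 1715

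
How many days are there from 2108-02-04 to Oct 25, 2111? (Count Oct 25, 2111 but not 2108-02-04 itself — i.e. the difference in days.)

1359

Feb 4, 2108 → Feb 4, 2109: 366 days (Feb 29, 2108 is in that span).
Feb 4, 2109 → Feb 4, 2110: 365 days.
Feb 4, 2110 → Feb 4, 2111: 365 days.
Feb 4, 2111 → Mar 4, 2111: 28 days (February has 28).
Mar 4, 2111 → Apr 4, 2111: 31 days (March has 31).
Apr 4, 2111 → May 4, 2111: 30 days (April has 30).
May 4, 2111 → Jun 4, 2111: 31 days (May has 31).
Jun 4, 2111 → Jul 4, 2111: 30 days (June has 30).
Jul 4, 2111 → Aug 4, 2111: 31 days (July has 31).
Aug 4, 2111 → Sep 4, 2111: 31 days (August has 31).
Sep 4, 2111 → Oct 4, 2111: 30 days (September has 30).
Oct 4, 2111 → Oct 25, 2111: 21 days.
Total: 1359 days.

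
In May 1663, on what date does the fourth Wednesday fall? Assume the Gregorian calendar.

May 1, 1663 is a Tuesday.
The first Wednesday is therefore May 2 (1 days later).
The fourth Wednesday is 2 + 3×7 = May 23.

May 23, 1663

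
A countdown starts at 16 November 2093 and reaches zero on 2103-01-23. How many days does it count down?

3354

Nov 16, 2093 → Nov 16, 2094: 365 days.
Nov 16, 2094 → Nov 16, 2095: 365 days.
Nov 16, 2095 → Nov 16, 2096: 366 days (Feb 29, 2096 is in that span).
Nov 16, 2096 → Nov 16, 2097: 365 days.
Nov 16, 2097 → Nov 16, 2098: 365 days.
Nov 16, 2098 → Nov 16, 2099: 365 days.
Nov 16, 2099 → Nov 16, 2100: 365 days.
Nov 16, 2100 → Nov 16, 2101: 365 days.
Nov 16, 2101 → Nov 16, 2102: 365 days.
Nov 16, 2102 → Dec 16, 2102: 30 days (November has 30).
Dec 16, 2102 → Jan 16, 2103: 31 days (December has 31).
Jan 16, 2103 → Jan 23, 2103: 7 days.
Total: 3354 days.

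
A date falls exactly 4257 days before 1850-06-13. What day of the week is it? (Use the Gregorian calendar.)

First find the weekday of Jun 13, 1850. Doomsday rule: the anchor day for the 1800s is Friday. For year 50: 50÷12 = 4 r 2, and 2÷4 = 0, so 4+2+0 = 6.
Friday + 6 ≡ Thursday — that's 1850's doomsday.
In June the doomsday date is Jun 6.
Jun 13 is 7 days after Jun 6; 7 mod 7 = 0, so Thursday + 0 = Thursday.
4257 mod 7 = 1, so 4257 days before a Thursday is Thursday − 1 = Wednesday.

Wednesday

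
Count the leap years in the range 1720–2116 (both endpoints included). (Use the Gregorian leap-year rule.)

97

Multiples of 4 in [1720,2116]: 100.
Of those, multiples of 100: 4 (not leap unless ÷400).
Multiples of 400: 1.
Leap years = 100 − 4 + 1 = 97.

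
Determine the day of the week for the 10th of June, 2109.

Monday

January 1, 2109 is a Tuesday.
Jan 1, 2109 → Feb 1, 2109: 31 days (January has 31).
Feb 1, 2109 → Mar 1, 2109: 28 days (February has 28).
Mar 1, 2109 → Apr 1, 2109: 31 days (March has 31).
Apr 1, 2109 → May 1, 2109: 30 days (April has 30).
May 1, 2109 → Jun 1, 2109: 31 days (May has 31).
Jun 1, 2109 → Jun 10, 2109: 9 days.
Total: 160 days.
160 mod 7 = 6, so Tuesday + 6 = Monday.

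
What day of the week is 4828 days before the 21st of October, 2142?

Oct 21, 2142 is a Sunday.
4828 mod 7 = 5, so 4828 days before a Sunday is Sunday − 5 = Tuesday.

Tuesday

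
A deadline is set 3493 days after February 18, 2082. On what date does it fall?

September 12, 2091

+365 (one year) → Feb 18, 2083 (3128 left).
+365 (one year) → Feb 18, 2084 (2763 left).
+366 (one year; includes Feb 29, 2084) → Feb 18, 2085 (2397 left).
+365 (one year) → Feb 18, 2086 (2032 left).
+365 (one year) → Feb 18, 2087 (1667 left).
+365 (one year) → Feb 18, 2088 (1302 left).
+366 (one year; includes Feb 29, 2088) → Feb 18, 2089 (936 left).
+365 (one year) → Feb 18, 2090 (571 left).
+365 (one year) → Feb 18, 2091 (206 left).
Feb has 28 days: +11 → Mar 1, 2091 (195 left).
Mar has 31 days: +31 → Apr 1, 2091 (164 left).
Apr has 30 days: +30 → May 1, 2091 (134 left).
May has 31 days: +31 → Jun 1, 2091 (103 left).
Jun has 30 days: +30 → Jul 1, 2091 (73 left).
Jul has 31 days: +31 → Aug 1, 2091 (42 left).
Aug has 31 days: +31 → Sep 1, 2091 (11 left).
+11 → Sep 12, 2091.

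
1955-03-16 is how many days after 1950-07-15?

1705

Jul 15, 1950 → Jul 15, 1951: 365 days.
Jul 15, 1951 → Jul 15, 1952: 366 days (Feb 29, 1952 is in that span).
Jul 15, 1952 → Jul 15, 1953: 365 days.
Jul 15, 1953 → Jul 15, 1954: 365 days.
Jul 15, 1954 → Aug 15, 1954: 31 days (July has 31).
Aug 15, 1954 → Sep 15, 1954: 31 days (August has 31).
Sep 15, 1954 → Oct 15, 1954: 30 days (September has 30).
Oct 15, 1954 → Nov 15, 1954: 31 days (October has 31).
Nov 15, 1954 → Dec 15, 1954: 30 days (November has 30).
Dec 15, 1954 → Jan 15, 1955: 31 days (December has 31).
Jan 15, 1955 → Feb 15, 1955: 31 days (January has 31).
Feb 15, 1955 → Mar 15, 1955: 28 days (February has 28).
Mar 15, 1955 → Mar 16, 1955: 1 days.
Total: 1705 days.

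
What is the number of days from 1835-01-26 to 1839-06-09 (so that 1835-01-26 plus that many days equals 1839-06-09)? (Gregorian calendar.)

Jan 26, 1835 → Jan 26, 1836: 365 days.
Jan 26, 1836 → Jan 26, 1837: 366 days (Feb 29, 1836 is in that span).
Jan 26, 1837 → Jan 26, 1838: 365 days.
Jan 26, 1838 → Jan 26, 1839: 365 days.
Jan 26, 1839 → Feb 26, 1839: 31 days (January has 31).
Feb 26, 1839 → Mar 26, 1839: 28 days (February has 28).
Mar 26, 1839 → Apr 26, 1839: 31 days (March has 31).
Apr 26, 1839 → May 26, 1839: 30 days (April has 30).
May 26, 1839 → Jun 9, 1839: 14 days.
Total: 1595 days.

1595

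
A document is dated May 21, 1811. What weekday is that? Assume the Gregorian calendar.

Doomsday rule: the anchor day for the 1800s is Friday. For year 11: 11÷12 = 0 r 11, and 11÷4 = 2, so 0+11+2 = 13.
Friday + 13 ≡ Thursday — that's 1811's doomsday.
In May the doomsday date is May 9.
May 21 is 12 days after May 9; 12 mod 7 = 5, so Thursday + 5 = Tuesday.

Tuesday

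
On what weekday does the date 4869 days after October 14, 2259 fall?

Oct 14, 2259 is a Friday.
4869 mod 7 = 4, so 4869 days after a Friday is Friday + 4 = Tuesday.

Tuesday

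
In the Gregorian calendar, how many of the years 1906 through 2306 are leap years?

Multiples of 4 in [1906,2306]: 100.
Of those, multiples of 100: 4 (not leap unless ÷400).
Multiples of 400: 1.
Leap years = 100 − 4 + 1 = 97.

97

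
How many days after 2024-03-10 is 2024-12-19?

Mar 10, 2024 → Apr 10, 2024: 31 days (March has 31).
Apr 10, 2024 → May 10, 2024: 30 days (April has 30).
May 10, 2024 → Jun 10, 2024: 31 days (May has 31).
Jun 10, 2024 → Jul 10, 2024: 30 days (June has 30).
Jul 10, 2024 → Aug 10, 2024: 31 days (July has 31).
Aug 10, 2024 → Sep 10, 2024: 31 days (August has 31).
Sep 10, 2024 → Oct 10, 2024: 30 days (September has 30).
Oct 10, 2024 → Nov 10, 2024: 31 days (October has 31).
Nov 10, 2024 → Dec 10, 2024: 30 days (November has 30).
Dec 10, 2024 → Dec 19, 2024: 9 days.
Total: 284 days.

284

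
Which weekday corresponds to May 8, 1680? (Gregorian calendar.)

Doomsday rule: the anchor day for the 1600s is Tuesday. For year 80: 80÷12 = 6 r 8, and 8÷4 = 2, so 6+8+2 = 16.
Tuesday + 16 ≡ Thursday — that's 1680's doomsday.
In May the doomsday date is May 9.
May 8 is 1 day before May 9; 1 mod 7 = 1, so Thursday − 1 = Wednesday.

Wednesday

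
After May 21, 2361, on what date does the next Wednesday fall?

May 24, 2361

May 21, 2361 is a Sunday.
From Sunday to the next Wednesday is 3 days.
May 21, 2361 + 3 = May 24, 2361.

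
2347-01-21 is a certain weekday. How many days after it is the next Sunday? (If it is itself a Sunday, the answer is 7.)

5

Jan 21, 2347 is a Tuesday.
From Tuesday to the next Sunday is 5 days.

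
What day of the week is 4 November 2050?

Friday

January 1, 2050 is a Saturday.
Jan 1, 2050 → Feb 1, 2050: 31 days (January has 31).
Feb 1, 2050 → Mar 1, 2050: 28 days (February has 28).
Mar 1, 2050 → Apr 1, 2050: 31 days (March has 31).
Apr 1, 2050 → May 1, 2050: 30 days (April has 30).
May 1, 2050 → Jun 1, 2050: 31 days (May has 31).
Jun 1, 2050 → Jul 1, 2050: 30 days (June has 30).
Jul 1, 2050 → Aug 1, 2050: 31 days (July has 31).
Aug 1, 2050 → Sep 1, 2050: 31 days (August has 31).
Sep 1, 2050 → Oct 1, 2050: 30 days (September has 30).
Oct 1, 2050 → Nov 1, 2050: 31 days (October has 31).
Nov 1, 2050 → Nov 4, 2050: 3 days.
Total: 307 days.
307 mod 7 = 6, so Saturday + 6 = Friday.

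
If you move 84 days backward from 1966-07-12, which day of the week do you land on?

Tuesday

First find the weekday of Jul 12, 1966. Doomsday rule: the anchor day for the 1900s is Wednesday. For year 66: 66÷12 = 5 r 6, and 6÷4 = 1, so 5+6+1 = 12.
Wednesday + 12 ≡ Monday — that's 1966's doomsday.
In July the doomsday date is Jul 11.
Jul 12 is 1 day after Jul 11; 1 mod 7 = 1, so Monday + 1 = Tuesday.
84 mod 7 = 0, so 84 days before a Tuesday is Tuesday − 0 = Tuesday.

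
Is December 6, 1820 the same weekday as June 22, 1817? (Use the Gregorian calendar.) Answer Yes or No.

No

From Jun 22, 1817 to Dec 6, 1820 is 1263 days.
1263 mod 7 = 3, so they are different weekdays.
(Jun 22, 1817 is a Sunday; Dec 6, 1820 is a Wednesday.)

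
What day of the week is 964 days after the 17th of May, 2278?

First find the weekday of May 17, 2278. Doomsday rule: the anchor day for the 2200s is Friday. For year 78: 78÷12 = 6 r 6, and 6÷4 = 1, so 6+6+1 = 13.
Friday + 13 ≡ Thursday — that's 2278's doomsday.
In May the doomsday date is May 9.
May 17 is 8 days after May 9; 8 mod 7 = 1, so Thursday + 1 = Friday.
964 mod 7 = 5, so 964 days after a Friday is Friday + 5 = Wednesday.

Wednesday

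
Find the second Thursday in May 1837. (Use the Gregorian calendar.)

May 11, 1837

May 1, 1837 is a Monday.
The first Thursday is therefore May 4 (3 days later).
The second Thursday is 4 + 1×7 = May 11.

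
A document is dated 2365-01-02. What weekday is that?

Saturday

Doomsday rule: the anchor day for the 2300s is Wednesday. For year 65: 65÷12 = 5 r 5, and 5÷4 = 1, so 5+5+1 = 11.
Wednesday + 11 ≡ Sunday — that's 2365's doomsday.
In January the doomsday date is Jan 3 (2365 is not a leap year).
Jan 2 is 1 day before Jan 3; 1 mod 7 = 1, so Sunday − 1 = Saturday.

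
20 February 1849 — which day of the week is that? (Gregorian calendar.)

Doomsday rule: the anchor day for the 1800s is Friday. For year 49: 49÷12 = 4 r 1, and 1÷4 = 0, so 4+1+0 = 5.
Friday + 5 ≡ Wednesday — that's 1849's doomsday.
In February the doomsday date is Feb 28 (1849 is not a leap year).
Feb 20 is 8 days before Feb 28; 8 mod 7 = 1, so Wednesday − 1 = Tuesday.

Tuesday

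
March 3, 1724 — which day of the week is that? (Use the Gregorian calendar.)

Friday

Doomsday rule: the anchor day for the 1700s is Sunday. For year 24: 24÷12 = 2 r 0, and 0÷4 = 0, so 2+0+0 = 2.
Sunday + 2 ≡ Tuesday — that's 1724's doomsday.
In March the doomsday date is Mar 14.
Mar 3 is 11 days before Mar 14; 11 mod 7 = 4, so Tuesday − 4 = Friday.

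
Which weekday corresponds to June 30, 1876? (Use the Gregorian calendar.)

Doomsday rule: the anchor day for the 1800s is Friday. For year 76: 76÷12 = 6 r 4, and 4÷4 = 1, so 6+4+1 = 11.
Friday + 11 ≡ Tuesday — that's 1876's doomsday.
In June the doomsday date is Jun 6.
Jun 30 is 24 days after Jun 6; 24 mod 7 = 3, so Tuesday + 3 = Friday.

Friday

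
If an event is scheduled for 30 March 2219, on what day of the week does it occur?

Doomsday rule: the anchor day for the 2200s is Friday. For year 19: 19÷12 = 1 r 7, and 7÷4 = 1, so 1+7+1 = 9.
Friday + 9 ≡ Sunday — that's 2219's doomsday.
In March the doomsday date is Mar 14.
Mar 30 is 16 days after Mar 14; 16 mod 7 = 2, so Sunday + 2 = Tuesday.

Tuesday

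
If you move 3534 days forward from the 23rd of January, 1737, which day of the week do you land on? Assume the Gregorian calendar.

First find the weekday of Jan 23, 1737. Doomsday rule: the anchor day for the 1700s is Sunday. For year 37: 37÷12 = 3 r 1, and 1÷4 = 0, so 3+1+0 = 4.
Sunday + 4 ≡ Thursday — that's 1737's doomsday.
In January the doomsday date is Jan 3 (1737 is not a leap year).
Jan 23 is 20 days after Jan 3; 20 mod 7 = 6, so Thursday + 6 = Wednesday.
3534 mod 7 = 6, so 3534 days after a Wednesday is Wednesday + 6 = Tuesday.

Tuesday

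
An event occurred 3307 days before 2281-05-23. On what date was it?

May 3, 2272

−365 (one year) → May 23, 2280 (2942 left).
−366 (one year; includes Feb 29, 2280) → May 23, 2279 (2576 left).
−365 (one year) → May 23, 2278 (2211 left).
−365 (one year) → May 23, 2277 (1846 left).
−365 (one year) → May 23, 2276 (1481 left).
−366 (one year; includes Feb 29, 2276) → May 23, 2275 (1115 left).
−365 (one year) → May 23, 2274 (750 left).
−365 (one year) → May 23, 2273 (385 left).
−23 → Apr 30, 2273 (end of Apr, 30 days; 362 left).
−30 → Mar 31, 2273 (end of Mar, 31 days; 332 left).
−31 → Feb 28, 2273 (end of Feb, 28 days; 301 left).
−28 → Jan 31, 2273 (end of Jan, 31 days; 273 left).
−31 → Dec 31, 2272 (end of Dec, 31 days; 242 left).
−31 → Nov 30, 2272 (end of Nov, 30 days; 211 left).
−30 → Oct 31, 2272 (end of Oct, 31 days; 181 left).
−31 → Sep 30, 2272 (end of Sep, 30 days; 150 left).
−30 → Aug 31, 2272 (end of Aug, 31 days; 120 left).
−31 → Jul 31, 2272 (end of Jul, 31 days; 89 left).
−31 → Jun 30, 2272 (end of Jun, 30 days; 58 left).
−30 → May 31, 2272 (end of May, 31 days; 28 left).
−28 → May 3, 2272.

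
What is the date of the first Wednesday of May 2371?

May 5, 2371

May 1, 2371 is a Saturday.
The first Wednesday is therefore May 5 (4 days later).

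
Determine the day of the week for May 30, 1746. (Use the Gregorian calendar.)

Monday

Doomsday rule: the anchor day for the 1700s is Sunday. For year 46: 46÷12 = 3 r 10, and 10÷4 = 2, so 3+10+2 = 15.
Sunday + 15 ≡ Monday — that's 1746's doomsday.
In May the doomsday date is May 9.
May 30 is 21 days after May 9; 21 mod 7 = 0, so Monday + 0 = Monday.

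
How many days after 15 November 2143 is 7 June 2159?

Nov 15, 2143 → Nov 15, 2144: 366 days (Feb 29, 2144 is in that span).
Nov 15, 2144 → Nov 15, 2145: 365 days.
Nov 15, 2145 → Nov 15, 2146: 365 days.
Nov 15, 2146 → Nov 15, 2147: 365 days.
Nov 15, 2147 → Nov 15, 2148: 366 days (Feb 29, 2148 is in that span).
Nov 15, 2148 → Nov 15, 2149: 365 days.
Nov 15, 2149 → Nov 15, 2150: 365 days.
Nov 15, 2150 → Nov 15, 2151: 365 days.
Nov 15, 2151 → Nov 15, 2152: 366 days (Feb 29, 2152 is in that span).
Nov 15, 2152 → Nov 15, 2153: 365 days.
Nov 15, 2153 → Nov 15, 2154: 365 days.
Nov 15, 2154 → Nov 15, 2155: 365 days.
Nov 15, 2155 → Nov 15, 2156: 366 days (Feb 29, 2156 is in that span).
Nov 15, 2156 → Nov 15, 2157: 365 days.
Nov 15, 2157 → Nov 15, 2158: 365 days.
Nov 15, 2158 → Dec 15, 2158: 30 days (November has 30).
Dec 15, 2158 → Jan 15, 2159: 31 days (December has 31).
Jan 15, 2159 → Feb 15, 2159: 31 days (January has 31).
Feb 15, 2159 → Mar 15, 2159: 28 days (February has 28).
Mar 15, 2159 → Apr 15, 2159: 31 days (March has 31).
Apr 15, 2159 → May 15, 2159: 30 days (April has 30).
May 15, 2159 → Jun 7, 2159: 23 days.
Total: 5683 days.

5683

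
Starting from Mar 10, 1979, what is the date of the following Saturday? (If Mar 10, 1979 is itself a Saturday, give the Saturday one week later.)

Mar 10, 1979 is a Saturday.
From Saturday to the next Saturday is 7 days.
Mar 10, 1979 + 7 = Mar 17, 1979.

March 17, 1979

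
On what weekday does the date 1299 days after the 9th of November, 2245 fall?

Thursday

First find the weekday of Nov 9, 2245. Doomsday rule: the anchor day for the 2200s is Friday. For year 45: 45÷12 = 3 r 9, and 9÷4 = 2, so 3+9+2 = 14.
Friday + 14 ≡ Friday — that's 2245's doomsday.
In November the doomsday date is Nov 7.
Nov 9 is 2 days after Nov 7; 2 mod 7 = 2, so Friday + 2 = Sunday.
1299 mod 7 = 4, so 1299 days after a Sunday is Sunday + 4 = Thursday.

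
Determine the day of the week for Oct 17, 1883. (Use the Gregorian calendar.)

Doomsday rule: the anchor day for the 1800s is Friday. For year 83: 83÷12 = 6 r 11, and 11÷4 = 2, so 6+11+2 = 19.
Friday + 19 ≡ Wednesday — that's 1883's doomsday.
In October the doomsday date is Oct 10.
Oct 17 is 7 days after Oct 10; 7 mod 7 = 0, so Wednesday + 0 = Wednesday.

Wednesday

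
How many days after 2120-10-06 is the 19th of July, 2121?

286

Oct 6, 2120 → Nov 6, 2120: 31 days (October has 31).
Nov 6, 2120 → Dec 6, 2120: 30 days (November has 30).
Dec 6, 2120 → Jan 6, 2121: 31 days (December has 31).
Jan 6, 2121 → Feb 6, 2121: 31 days (January has 31).
Feb 6, 2121 → Mar 6, 2121: 28 days (February has 28).
Mar 6, 2121 → Apr 6, 2121: 31 days (March has 31).
Apr 6, 2121 → May 6, 2121: 30 days (April has 30).
May 6, 2121 → Jun 6, 2121: 31 days (May has 31).
Jun 6, 2121 → Jul 6, 2121: 30 days (June has 30).
Jul 6, 2121 → Jul 19, 2121: 13 days.
Total: 286 days.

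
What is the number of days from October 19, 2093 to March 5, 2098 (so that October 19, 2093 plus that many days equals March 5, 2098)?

Oct 19, 2093 → Oct 19, 2094: 365 days.
Oct 19, 2094 → Oct 19, 2095: 365 days.
Oct 19, 2095 → Oct 19, 2096: 366 days (Feb 29, 2096 is in that span).
Oct 19, 2096 → Oct 19, 2097: 365 days.
Oct 19, 2097 → Nov 19, 2097: 31 days (October has 31).
Nov 19, 2097 → Dec 19, 2097: 30 days (November has 30).
Dec 19, 2097 → Jan 19, 2098: 31 days (December has 31).
Jan 19, 2098 → Feb 19, 2098: 31 days (January has 31).
Feb 19, 2098 → Mar 5, 2098: 14 days.
Total: 1598 days.

1598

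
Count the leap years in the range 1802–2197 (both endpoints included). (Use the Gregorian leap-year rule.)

Multiples of 4 in [1802,2197]: 99.
Of those, multiples of 100: 3 (not leap unless ÷400).
Multiples of 400: 1.
Leap years = 99 − 3 + 1 = 97.

97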